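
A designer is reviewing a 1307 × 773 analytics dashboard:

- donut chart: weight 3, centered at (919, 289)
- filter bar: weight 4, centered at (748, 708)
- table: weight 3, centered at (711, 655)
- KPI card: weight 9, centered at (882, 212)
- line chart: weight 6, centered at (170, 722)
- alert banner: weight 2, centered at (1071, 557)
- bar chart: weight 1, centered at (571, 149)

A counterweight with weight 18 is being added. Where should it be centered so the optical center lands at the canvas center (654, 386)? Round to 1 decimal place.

New total weight: (3 + 4 + 3 + 9 + 6 + 2 + 1) + 18 = 46.
Along x: (19553 + 18·x) / 46 = 654 (existing moment 3·919 + 4·748 + 3·711 + 9·882 + 6·170 + 2·1071 + 1·571 = 19553) ⇒ x = (30084 − 19553) / 18 ≈ 585.06.
Along y: (13167 + 18·y) / 46 = 386 (existing moment 3·289 + 4·708 + 3·655 + 9·212 + 6·722 + 2·557 + 1·149 = 13167) ⇒ y = (17756 − 13167) / 18 ≈ 254.94.

(585.1, 254.9)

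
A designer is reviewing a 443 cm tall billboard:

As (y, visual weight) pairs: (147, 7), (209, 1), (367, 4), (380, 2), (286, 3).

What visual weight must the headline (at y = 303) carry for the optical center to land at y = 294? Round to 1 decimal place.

Existing Σw = 17 (7 + 1 + 4 + 2 + 3); existing moment 7·147 + 1·209 + 4·367 + 2·380 + 3·286 = 4324.
Set Σw·y/Σw = 294: (4324 + 303w) = 294·(17 + w).
Rearranging, w·(303 − 294) = 294·17 − 4324 = 674, so w ≈ 674/9 = 74.89.

w ≈ 74.9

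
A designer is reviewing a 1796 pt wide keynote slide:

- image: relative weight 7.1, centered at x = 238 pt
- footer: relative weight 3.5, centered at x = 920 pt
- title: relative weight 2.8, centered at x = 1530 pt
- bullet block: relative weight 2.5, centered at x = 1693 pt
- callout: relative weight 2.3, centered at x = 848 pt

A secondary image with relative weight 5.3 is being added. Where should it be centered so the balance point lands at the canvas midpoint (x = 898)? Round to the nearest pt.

After adding the secondary image, total weight = 7.1 + 3.5 + 2.8 + 2.5 + 2.3 + 5.3 = 23.5.
x: target moment 23.5×898 = 21103.0; current 7.1·238 + 3.5·920 + 2.8·1530 + 2.5·1693 + 2.3·848 = 15376.7; the secondary image supplies 5726.3, so x = 5726.3/5.3 ≈ 1080.43.

x ≈ 1080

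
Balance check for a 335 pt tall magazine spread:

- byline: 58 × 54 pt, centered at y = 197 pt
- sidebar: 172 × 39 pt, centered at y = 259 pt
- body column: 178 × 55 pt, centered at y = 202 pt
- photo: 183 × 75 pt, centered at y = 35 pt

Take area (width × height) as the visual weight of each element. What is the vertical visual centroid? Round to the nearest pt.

y ≈ 144

Taking area as weight: byline 58·54 = 3132, sidebar 172·39 = 6708, body column 178·55 = 9790, photo 183·75 = 13725. Sum 33355.
Σw·y = 3132·197 + 6708·259 + 9790·202 + 13725·35 = 4812331, so ȳ = 4812331/33355 ≈ 144.28.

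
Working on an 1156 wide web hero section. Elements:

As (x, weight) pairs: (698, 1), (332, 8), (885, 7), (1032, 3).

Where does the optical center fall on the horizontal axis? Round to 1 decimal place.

Weights sum to 1 + 8 + 7 + 3 = 19.
x-moment: 1·698 + 8·332 + 7·885 + 3·1032 = 12645; centroid 12645/19 ≈ 665.53.

x ≈ 665.5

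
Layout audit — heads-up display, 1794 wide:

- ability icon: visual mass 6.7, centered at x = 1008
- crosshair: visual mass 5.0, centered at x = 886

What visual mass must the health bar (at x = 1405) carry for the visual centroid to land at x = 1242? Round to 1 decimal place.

w ≈ 20.5

Fixed elements: Σw = 6.7 + 5.0 = 11.7, Σw·x = 6.7·1008 + 5.0·886 = 11183.6.
Set Σw·x/Σw = 1242: (11183.6 + 1405w) = 1242·(11.7 + w).
So w = (1242·11.7 − 11183.6)/(1405 − 1242) = 3347.8/163 ≈ 20.54.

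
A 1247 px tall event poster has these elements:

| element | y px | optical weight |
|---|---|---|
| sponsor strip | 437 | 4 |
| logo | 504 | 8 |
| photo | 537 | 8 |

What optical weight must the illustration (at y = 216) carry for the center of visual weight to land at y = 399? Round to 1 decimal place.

Known weights sum to 4 + 8 + 8 = 20; their moment is 4·437 + 8·504 + 8·537 = 10076.
Set Σw·y/Σw = 399: (10076 + 216w) = 399·(20 + w).
Rearranging, w·(216 − 399) = 399·20 − 10076 = -2096, so w ≈ -2096/-183 = 11.45.

w ≈ 11.5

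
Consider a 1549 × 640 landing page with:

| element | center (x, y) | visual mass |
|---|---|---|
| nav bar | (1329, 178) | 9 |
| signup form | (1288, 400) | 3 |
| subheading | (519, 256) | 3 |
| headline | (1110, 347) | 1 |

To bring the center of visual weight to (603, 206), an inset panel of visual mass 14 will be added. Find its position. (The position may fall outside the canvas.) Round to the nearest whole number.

After adding the inset panel, total weight = 9 + 3 + 3 + 1 + 14 = 30.
Along x: (18492 + 14·x) / 30 = 603 (existing moment 9·1329 + 3·1288 + 3·519 + 1·1110 = 18492) ⇒ x = (18090 − 18492) / 14 ≈ -28.71.
Along y: (3917 + 14·y) / 30 = 206 (existing moment 9·178 + 3·400 + 3·256 + 1·347 = 3917) ⇒ y = (6180 − 3917) / 14 ≈ 161.64.

(-29, 162)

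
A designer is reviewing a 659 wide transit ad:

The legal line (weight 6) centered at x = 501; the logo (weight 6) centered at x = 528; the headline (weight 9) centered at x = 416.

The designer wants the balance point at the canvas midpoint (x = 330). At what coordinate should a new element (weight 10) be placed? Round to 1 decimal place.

With the new element, Σw becomes 6 + 6 + 9 + 10 = 31.
x: need Σw·x = 31·330 = 10230. Existing = 6·501 + 6·528 + 9·416 = 9918. Remainder 312 / 10 ≈ 31.20.

x ≈ 31.2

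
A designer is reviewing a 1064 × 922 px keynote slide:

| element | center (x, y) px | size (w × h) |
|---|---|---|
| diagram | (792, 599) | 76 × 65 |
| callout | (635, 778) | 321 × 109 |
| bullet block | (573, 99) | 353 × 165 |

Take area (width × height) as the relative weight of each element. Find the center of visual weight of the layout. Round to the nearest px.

(606, 366)

Taking area as weight: diagram 76·65 = 4940, callout 321·109 = 34989, bullet block 353·165 = 58245. Sum 98174.
Σw·x = 4940·792 + 34989·635 + 58245·573 = 59504880, so x̄ = 59504880/98174 ≈ 606.12.
Σw·y = 4940·599 + 34989·778 + 58245·99 = 35946757, so ȳ = 35946757/98174 ≈ 366.15.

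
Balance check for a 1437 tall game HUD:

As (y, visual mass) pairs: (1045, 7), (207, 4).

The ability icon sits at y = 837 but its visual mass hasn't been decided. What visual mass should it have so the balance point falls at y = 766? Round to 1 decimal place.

w ≈ 4.0

Existing Σw = 11 (7 + 4); existing moment 7·1045 + 4·207 = 8143.
Balance at y = 766 requires (8143 + w·837) / (11 + w) = 766.
Rearranging, w·(837 − 766) = 766·11 − 8143 = 283, so w ≈ 283/71 = 3.99.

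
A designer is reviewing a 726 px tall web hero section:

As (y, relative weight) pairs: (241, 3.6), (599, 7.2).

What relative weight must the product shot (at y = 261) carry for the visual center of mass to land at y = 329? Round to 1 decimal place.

Existing Σw = 10.8 (3.6 + 7.2); existing moment 3.6·241 + 7.2·599 = 5180.4.
For the centroid to hit 329: (5180.4 + w·261) / (10.8 + w) = 329.
Rearranging, w·(261 − 329) = 329·10.8 − 5180.4 = -1627.2, so w ≈ -1627.2/-68 = 23.93.

w ≈ 23.9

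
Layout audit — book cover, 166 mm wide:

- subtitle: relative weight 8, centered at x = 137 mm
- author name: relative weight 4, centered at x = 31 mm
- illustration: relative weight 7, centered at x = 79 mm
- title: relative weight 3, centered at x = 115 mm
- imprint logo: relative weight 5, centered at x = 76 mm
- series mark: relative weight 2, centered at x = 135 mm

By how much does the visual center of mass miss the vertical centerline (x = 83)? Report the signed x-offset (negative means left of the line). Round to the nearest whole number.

Σw = 8 + 4 + 7 + 3 + 5 + 2 = 29.
x: (8·137 + 4·31 + 7·79 + 3·115 + 5·76 + 2·135) / 29 = 2768 / 29 ≈ 95.45
Difference: 95.45 − 83 ≈ 12.45.

≈ 12 mm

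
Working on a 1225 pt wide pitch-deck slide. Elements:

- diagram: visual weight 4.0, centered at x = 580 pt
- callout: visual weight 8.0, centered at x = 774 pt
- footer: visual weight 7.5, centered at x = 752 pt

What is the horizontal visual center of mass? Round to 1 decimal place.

x ≈ 725.7

Σw = 4.0 + 8.0 + 7.5 = 19.5.
x-moment: 4.0·580 + 8.0·774 + 7.5·752 = 14152.0; centroid 14152.0/19.5 ≈ 725.74.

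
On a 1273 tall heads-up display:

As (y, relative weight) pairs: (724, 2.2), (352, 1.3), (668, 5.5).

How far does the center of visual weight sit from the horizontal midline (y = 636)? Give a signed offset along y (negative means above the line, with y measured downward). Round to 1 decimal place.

≈ 0.0

Weights sum to 2.2 + 1.3 + 5.5 = 9.0.
y: (2.2·724 + 1.3·352 + 5.5·668) / 9.0 = 5724.4 / 9.0 ≈ 636.04
Offset from y = 636: 636.04 − 636 ≈ 0.04.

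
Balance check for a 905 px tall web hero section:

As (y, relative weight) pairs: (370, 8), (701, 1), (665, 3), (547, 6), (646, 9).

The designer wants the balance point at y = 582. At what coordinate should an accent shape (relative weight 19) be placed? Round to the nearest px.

y ≈ 633

New total weight: (8 + 1 + 3 + 6 + 9) + 19 = 46.
y: need Σw·y = 46·582 = 26772. Existing = 8·370 + 1·701 + 3·665 + 6·547 + 9·646 = 14752. Remainder 12020 / 19 ≈ 632.63.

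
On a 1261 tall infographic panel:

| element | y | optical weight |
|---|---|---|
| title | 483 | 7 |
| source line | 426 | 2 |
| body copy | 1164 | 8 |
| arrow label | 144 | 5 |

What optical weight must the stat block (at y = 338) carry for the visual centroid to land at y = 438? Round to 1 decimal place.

Known weights sum to 7 + 2 + 8 + 5 = 22; their moment is 7·483 + 2·426 + 8·1164 + 5·144 = 14265.
For the centroid to hit 438: (14265 + w·338) / (22 + w) = 438.
Rearranging, w·(338 − 438) = 438·22 − 14265 = -4629, so w ≈ -4629/-100 = 46.29.

w ≈ 46.3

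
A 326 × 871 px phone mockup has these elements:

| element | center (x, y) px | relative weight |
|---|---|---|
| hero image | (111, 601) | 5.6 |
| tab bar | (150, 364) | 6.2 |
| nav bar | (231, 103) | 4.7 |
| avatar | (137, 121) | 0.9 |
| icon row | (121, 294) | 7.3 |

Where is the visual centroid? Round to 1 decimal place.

Weights sum to 5.6 + 6.2 + 4.7 + 0.9 + 7.3 = 24.7.
x: (5.6·111 + 6.2·150 + 4.7·231 + 0.9·137 + 7.3·121) / 24.7 = 3643.9 / 24.7 ≈ 147.53
y: (5.6·601 + 6.2·364 + 4.7·103 + 0.9·121 + 7.3·294) / 24.7 = 8361.6 / 24.7 ≈ 338.53

(147.5, 338.5)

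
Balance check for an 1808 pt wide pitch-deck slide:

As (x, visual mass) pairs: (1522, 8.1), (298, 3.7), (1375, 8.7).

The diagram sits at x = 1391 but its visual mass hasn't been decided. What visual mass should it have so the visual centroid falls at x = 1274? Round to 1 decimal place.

w ≈ 6.2

Known weights sum to 8.1 + 3.7 + 8.7 = 20.5; their moment is 8.1·1522 + 3.7·298 + 8.7·1375 = 25393.3.
Set Σw·x/Σw = 1274: (25393.3 + 1391w) = 1274·(20.5 + w).
So w = (1274·20.5 − 25393.3)/(1391 − 1274) = 723.7/117 ≈ 6.19.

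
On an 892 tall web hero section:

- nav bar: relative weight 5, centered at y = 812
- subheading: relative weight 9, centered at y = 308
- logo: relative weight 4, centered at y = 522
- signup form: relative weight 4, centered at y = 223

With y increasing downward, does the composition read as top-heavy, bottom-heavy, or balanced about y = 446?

Σw = 5 + 9 + 4 + 4 = 22.
y: (5·812 + 9·308 + 4·522 + 4·223) / 22 = 9812 / 22 ≈ 446.00
The centroid 446.00 matches the midline at 446, so the layout is balanced.

balanced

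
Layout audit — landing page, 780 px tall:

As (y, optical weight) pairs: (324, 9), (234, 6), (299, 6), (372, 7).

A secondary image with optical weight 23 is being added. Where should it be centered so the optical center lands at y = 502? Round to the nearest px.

After adding the secondary image, total weight = 9 + 6 + 6 + 7 + 23 = 51.
Along y: (8718 + 23·y) / 51 = 502 (existing moment 9·324 + 6·234 + 6·299 + 7·372 = 8718) ⇒ y = (25602 − 8718) / 23 ≈ 734.09.

y ≈ 734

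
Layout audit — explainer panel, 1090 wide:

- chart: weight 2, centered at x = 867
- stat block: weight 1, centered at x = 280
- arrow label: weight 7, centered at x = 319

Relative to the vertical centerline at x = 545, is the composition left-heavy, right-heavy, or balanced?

Σw = 2 + 1 + 7 = 10.
Σw·x = 2·867 + 1·280 + 7·319 = 4247, so x̄ = 4247/10 ≈ 424.70.
424.7 vs midline 545 → left-heavy.

left-heavy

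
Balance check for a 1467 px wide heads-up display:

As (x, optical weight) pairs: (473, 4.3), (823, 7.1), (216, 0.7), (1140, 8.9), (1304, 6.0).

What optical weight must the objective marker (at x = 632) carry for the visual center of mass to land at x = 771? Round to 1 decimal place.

w ≈ 37.3

Fixed elements: Σw = 4.3 + 7.1 + 0.7 + 8.9 + 6.0 = 27.0, Σw·x = 4.3·473 + 7.1·823 + 0.7·216 + 8.9·1140 + 6.0·1304 = 25998.4.
For the centroid to hit 771: (25998.4 + w·632) / (27.0 + w) = 771.
Rearranging, w·(632 − 771) = 771·27.0 − 25998.4 = -5181.4, so w ≈ -5181.4/-139 = 37.28.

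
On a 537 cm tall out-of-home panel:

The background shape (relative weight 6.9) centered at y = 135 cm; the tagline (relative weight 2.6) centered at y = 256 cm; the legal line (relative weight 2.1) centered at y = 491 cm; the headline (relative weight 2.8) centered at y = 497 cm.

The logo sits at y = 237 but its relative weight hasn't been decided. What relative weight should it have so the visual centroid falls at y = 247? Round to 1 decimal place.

w ≈ 46.3

Fixed elements: Σw = 6.9 + 2.6 + 2.1 + 2.8 = 14.4, Σw·y = 6.9·135 + 2.6·256 + 2.1·491 + 2.8·497 = 4019.8.
Balance at y = 247 requires (4019.8 + w·237) / (14.4 + w) = 247.
Rearranging, w·(237 − 247) = 247·14.4 − 4019.8 = -463.0, so w ≈ -463.0/-10 = 46.30.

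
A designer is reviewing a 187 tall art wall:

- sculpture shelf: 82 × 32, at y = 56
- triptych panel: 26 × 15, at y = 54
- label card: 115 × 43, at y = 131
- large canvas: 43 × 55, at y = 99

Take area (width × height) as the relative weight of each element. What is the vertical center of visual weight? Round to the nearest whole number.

Taking area as weight: sculpture shelf 82·32 = 2624, triptych panel 26·15 = 390, label card 115·43 = 4945, large canvas 43·55 = 2365. Sum 10324.
Σw·y = 2624·56 + 390·54 + 4945·131 + 2365·99 = 1049934, so ȳ = 1049934/10324 ≈ 101.70.

y ≈ 102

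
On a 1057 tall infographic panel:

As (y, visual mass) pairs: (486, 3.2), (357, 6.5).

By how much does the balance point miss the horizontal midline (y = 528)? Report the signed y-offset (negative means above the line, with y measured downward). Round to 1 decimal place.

Total weight = 3.2 + 6.5 = 9.7.
y-moment: 3.2·486 + 6.5·357 = 3875.7; centroid 3875.7/9.7 ≈ 399.56.
Offset from y = 528: 399.56 − 528 ≈ -128.44.

≈ -128.4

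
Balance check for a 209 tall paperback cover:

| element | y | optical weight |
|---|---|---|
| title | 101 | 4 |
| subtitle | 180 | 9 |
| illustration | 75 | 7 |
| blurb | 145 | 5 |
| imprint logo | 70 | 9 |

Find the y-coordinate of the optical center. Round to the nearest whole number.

Weights sum to 4 + 9 + 7 + 5 + 9 = 34.
Σw·y = 4·101 + 9·180 + 7·75 + 5·145 + 9·70 = 3904, so ȳ = 3904/34 ≈ 114.82.

y ≈ 115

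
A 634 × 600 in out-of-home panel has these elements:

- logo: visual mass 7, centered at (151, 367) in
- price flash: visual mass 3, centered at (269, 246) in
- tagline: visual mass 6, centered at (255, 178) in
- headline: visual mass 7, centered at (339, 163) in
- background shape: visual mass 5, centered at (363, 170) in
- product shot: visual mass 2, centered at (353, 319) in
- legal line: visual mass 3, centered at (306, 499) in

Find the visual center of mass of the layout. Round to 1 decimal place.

(279.0, 257.6)

Σw = 7 + 3 + 6 + 7 + 5 + 2 + 3 = 33.
x-moment: 7·151 + 3·269 + 6·255 + 7·339 + 5·363 + 2·353 + 3·306 = 9206; centroid 9206/33 ≈ 278.97.
y-moment: 7·367 + 3·246 + 6·178 + 7·163 + 5·170 + 2·319 + 3·499 = 8501; centroid 8501/33 ≈ 257.61.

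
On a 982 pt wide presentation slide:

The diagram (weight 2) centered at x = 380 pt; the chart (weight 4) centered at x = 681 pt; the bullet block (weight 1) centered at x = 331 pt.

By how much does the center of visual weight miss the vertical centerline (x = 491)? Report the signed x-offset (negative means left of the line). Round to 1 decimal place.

Weights sum to 2 + 4 + 1 = 7.
Σw·x = 2·380 + 4·681 + 1·331 = 3815, so x̄ = 3815/7 ≈ 545.00.
Offset from x = 491: 545.00 − 491 ≈ 54.00.

≈ 54.0 pt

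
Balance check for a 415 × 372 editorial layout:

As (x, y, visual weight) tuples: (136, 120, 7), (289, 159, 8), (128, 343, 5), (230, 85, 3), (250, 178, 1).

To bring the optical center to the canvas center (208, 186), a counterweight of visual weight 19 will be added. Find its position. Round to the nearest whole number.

With the counterweight, Σw becomes 7 + 8 + 5 + 3 + 1 + 19 = 43.
x: need Σw·x = 43·208 = 8944. Existing = 7·136 + 8·289 + 5·128 + 3·230 + 1·250 = 4844. Remainder 4100 / 19 ≈ 215.79.
y: need Σw·y = 43·186 = 7998. Existing = 7·120 + 8·159 + 5·343 + 3·85 + 1·178 = 4260. Remainder 3738 / 19 ≈ 196.74.

(216, 197)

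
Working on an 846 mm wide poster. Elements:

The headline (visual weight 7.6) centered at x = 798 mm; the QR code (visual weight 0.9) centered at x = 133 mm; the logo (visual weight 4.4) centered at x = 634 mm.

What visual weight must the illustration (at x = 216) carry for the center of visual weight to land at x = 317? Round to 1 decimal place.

w ≈ 48.4

Fixed elements: Σw = 7.6 + 0.9 + 4.4 = 12.9, Σw·x = 7.6·798 + 0.9·133 + 4.4·634 = 8974.1.
Set Σw·x/Σw = 317: (8974.1 + 216w) = 317·(12.9 + w).
Rearranging, w·(216 − 317) = 317·12.9 − 8974.1 = -4884.8, so w ≈ -4884.8/-101 = 48.36.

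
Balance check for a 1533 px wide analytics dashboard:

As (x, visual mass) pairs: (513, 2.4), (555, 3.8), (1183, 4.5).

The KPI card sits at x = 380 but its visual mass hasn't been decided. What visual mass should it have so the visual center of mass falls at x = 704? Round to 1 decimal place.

Existing Σw = 10.7 (2.4 + 3.8 + 4.5); existing moment 2.4·513 + 3.8·555 + 4.5·1183 = 8663.7.
Balance at x = 704 requires (8663.7 + w·380) / (10.7 + w) = 704.
Rearranging, w·(380 − 704) = 704·10.7 − 8663.7 = -1130.9, so w ≈ -1130.9/-324 = 3.49.

w ≈ 3.5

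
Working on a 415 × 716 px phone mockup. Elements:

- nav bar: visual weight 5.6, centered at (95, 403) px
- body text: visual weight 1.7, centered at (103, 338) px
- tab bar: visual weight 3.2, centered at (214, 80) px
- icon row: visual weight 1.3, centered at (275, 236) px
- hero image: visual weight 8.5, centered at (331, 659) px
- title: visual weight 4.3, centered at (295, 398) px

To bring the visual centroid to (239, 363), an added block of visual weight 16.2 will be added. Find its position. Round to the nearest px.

(242, 253)

With the added block, Σw becomes 5.6 + 1.7 + 3.2 + 1.3 + 8.5 + 4.3 + 16.2 = 40.8.
x: need Σw·x = 40.8·239 = 9751.2. Existing = 5.6·95 + 1.7·103 + 3.2·214 + 1.3·275 + 8.5·331 + 4.3·295 = 5831.4. Remainder 3919.8 / 16.2 ≈ 241.96.
y: need Σw·y = 40.8·363 = 14810.4. Existing = 5.6·403 + 1.7·338 + 3.2·80 + 1.3·236 + 8.5·659 + 4.3·398 = 10707.1. Remainder 4103.3 / 16.2 ≈ 253.29.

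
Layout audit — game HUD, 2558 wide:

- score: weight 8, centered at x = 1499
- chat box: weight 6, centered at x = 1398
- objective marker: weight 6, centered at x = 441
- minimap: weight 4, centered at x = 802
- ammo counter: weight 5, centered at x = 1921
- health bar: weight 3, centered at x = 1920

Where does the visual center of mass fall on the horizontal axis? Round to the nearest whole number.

x ≈ 1300

Σw = 8 + 6 + 6 + 4 + 5 + 3 = 32.
x: (8·1499 + 6·1398 + 6·441 + 4·802 + 5·1921 + 3·1920) / 32 = 41599 / 32 ≈ 1299.97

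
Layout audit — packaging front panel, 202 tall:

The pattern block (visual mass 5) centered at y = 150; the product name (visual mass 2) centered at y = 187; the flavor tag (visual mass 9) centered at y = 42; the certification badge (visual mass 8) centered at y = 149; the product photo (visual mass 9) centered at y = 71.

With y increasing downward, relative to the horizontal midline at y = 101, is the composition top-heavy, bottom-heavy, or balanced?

balanced

Σw = 5 + 2 + 9 + 8 + 9 = 33.
y: (5·150 + 2·187 + 9·42 + 8·149 + 9·71) / 33 = 3333 / 33 ≈ 101.00
The centroid 101.00 matches the midline at 101, so the layout is balanced.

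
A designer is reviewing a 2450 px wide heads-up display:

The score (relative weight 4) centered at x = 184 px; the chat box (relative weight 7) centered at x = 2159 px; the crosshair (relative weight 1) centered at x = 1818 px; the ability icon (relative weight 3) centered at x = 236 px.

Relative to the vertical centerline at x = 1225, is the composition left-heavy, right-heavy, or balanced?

balanced

Total weight = 4 + 7 + 1 + 3 = 15.
x: (4·184 + 7·2159 + 1·1818 + 3·236) / 15 = 18375 / 15 ≈ 1225.00
That equals the midline 1225 — balanced.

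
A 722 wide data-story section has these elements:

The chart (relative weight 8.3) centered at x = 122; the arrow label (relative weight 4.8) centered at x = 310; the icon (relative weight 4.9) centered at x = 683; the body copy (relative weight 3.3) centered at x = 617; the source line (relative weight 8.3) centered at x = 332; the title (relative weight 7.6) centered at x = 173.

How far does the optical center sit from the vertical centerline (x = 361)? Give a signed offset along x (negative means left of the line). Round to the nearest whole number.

≈ -40

Weights sum to 8.3 + 4.8 + 4.9 + 3.3 + 8.3 + 7.6 = 37.2.
x: moment 11953.8 / weight 37.2 ≈ 321.34
Difference: 321.34 − 361 ≈ -39.66.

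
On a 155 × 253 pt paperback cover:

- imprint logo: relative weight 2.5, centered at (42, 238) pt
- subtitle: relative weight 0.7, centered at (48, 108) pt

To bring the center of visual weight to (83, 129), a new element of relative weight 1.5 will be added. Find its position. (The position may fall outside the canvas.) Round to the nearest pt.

New total weight: (2.5 + 0.7) + 1.5 = 4.7.
x: need Σw·x = 4.7·83 = 390.1. Existing = 2.5·42 + 0.7·48 = 138.6. Remainder 251.5 / 1.5 ≈ 167.67.
y: need Σw·y = 4.7·129 = 606.3. Existing = 2.5·238 + 0.7·108 = 670.6. Remainder -64.3 / 1.5 ≈ -42.87.

(168, -43)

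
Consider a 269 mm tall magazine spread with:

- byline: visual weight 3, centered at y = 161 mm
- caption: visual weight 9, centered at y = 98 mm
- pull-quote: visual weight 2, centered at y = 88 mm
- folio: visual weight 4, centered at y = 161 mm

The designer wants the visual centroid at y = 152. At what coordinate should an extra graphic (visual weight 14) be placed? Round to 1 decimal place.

New total weight: (3 + 9 + 2 + 4) + 14 = 32.
Along y: (2185 + 14·y) / 32 = 152 (existing moment 3·161 + 9·98 + 2·88 + 4·161 = 2185) ⇒ y = (4864 − 2185) / 14 ≈ 191.36.

y ≈ 191.4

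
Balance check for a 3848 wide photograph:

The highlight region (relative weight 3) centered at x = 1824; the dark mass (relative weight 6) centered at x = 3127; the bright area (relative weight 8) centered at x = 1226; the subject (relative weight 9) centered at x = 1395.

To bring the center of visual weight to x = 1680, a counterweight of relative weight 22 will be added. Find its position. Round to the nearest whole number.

With the counterweight, Σw becomes 3 + 6 + 8 + 9 + 22 = 48.
x: need Σw·x = 48·1680 = 80640. Existing = 3·1824 + 6·3127 + 8·1226 + 9·1395 = 46597. Remainder 34043 / 22 ≈ 1547.41.

x ≈ 1547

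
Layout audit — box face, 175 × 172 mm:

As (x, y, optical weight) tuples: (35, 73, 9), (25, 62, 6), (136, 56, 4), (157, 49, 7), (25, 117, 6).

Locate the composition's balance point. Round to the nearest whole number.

(71, 72)

Σw = 9 + 6 + 4 + 7 + 6 = 32.
x: (9·35 + 6·25 + 4·136 + 7·157 + 6·25) / 32 = 2258 / 32 ≈ 70.56
y: (9·73 + 6·62 + 4·56 + 7·49 + 6·117) / 32 = 2298 / 32 ≈ 71.81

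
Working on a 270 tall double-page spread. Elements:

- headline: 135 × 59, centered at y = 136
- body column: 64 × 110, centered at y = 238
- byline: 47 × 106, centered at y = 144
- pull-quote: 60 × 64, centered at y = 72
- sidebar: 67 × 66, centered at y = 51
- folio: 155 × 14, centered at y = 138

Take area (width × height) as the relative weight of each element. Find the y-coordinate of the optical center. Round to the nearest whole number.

y ≈ 141

Taking area as weight: headline 135·59 = 7965, body column 64·110 = 7040, byline 47·106 = 4982, pull-quote 60·64 = 3840, sidebar 67·66 = 4422, folio 155·14 = 2170. Sum 30419.
y-moment: 7965·136 + 7040·238 + 4982·144 + 3840·72 + 4422·51 + 2170·138 = 4277630; centroid 4277630/30419 ≈ 140.62.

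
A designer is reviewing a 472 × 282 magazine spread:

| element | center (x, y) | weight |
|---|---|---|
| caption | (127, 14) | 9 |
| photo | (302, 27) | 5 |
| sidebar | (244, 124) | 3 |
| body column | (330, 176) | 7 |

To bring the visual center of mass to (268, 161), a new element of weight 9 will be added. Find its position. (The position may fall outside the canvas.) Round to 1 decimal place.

(349.9, 383.1)

New total weight: (9 + 5 + 3 + 7) + 9 = 33.
x: target moment 33×268 = 8844; current 9·127 + 5·302 + 3·244 + 7·330 = 5695; the new element supplies 3149, so x = 3149/9 ≈ 349.89.
y: target moment 33×161 = 5313; current 9·14 + 5·27 + 3·124 + 7·176 = 1865; the new element supplies 3448, so y = 3448/9 ≈ 383.11.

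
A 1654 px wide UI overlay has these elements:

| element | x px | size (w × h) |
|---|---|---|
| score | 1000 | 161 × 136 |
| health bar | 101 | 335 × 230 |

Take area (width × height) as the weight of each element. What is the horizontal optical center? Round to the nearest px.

x ≈ 300

Taking area as weight: score 161·136 = 21896, health bar 335·230 = 77050. Sum 98946.
Σw·x = 21896·1000 + 77050·101 = 29678050, so x̄ = 29678050/98946 ≈ 299.94.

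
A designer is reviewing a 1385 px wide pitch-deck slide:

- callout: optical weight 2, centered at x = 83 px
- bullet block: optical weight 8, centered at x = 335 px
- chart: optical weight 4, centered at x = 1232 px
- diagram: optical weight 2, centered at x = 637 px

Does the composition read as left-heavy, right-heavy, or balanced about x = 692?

left-heavy

Weights sum to 2 + 8 + 4 + 2 = 16.
Σw·x = 2·83 + 8·335 + 4·1232 + 2·637 = 9048, so x̄ = 9048/16 ≈ 565.50.
565.5 vs midline 692 → left-heavy.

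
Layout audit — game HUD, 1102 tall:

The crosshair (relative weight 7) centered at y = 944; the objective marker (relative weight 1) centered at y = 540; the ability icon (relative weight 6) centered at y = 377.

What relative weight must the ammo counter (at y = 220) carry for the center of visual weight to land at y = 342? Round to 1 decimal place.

w ≈ 37.9

Existing Σw = 14 (7 + 1 + 6); existing moment 7·944 + 1·540 + 6·377 = 9410.
Set Σw·y/Σw = 342: (9410 + 220w) = 342·(14 + w).
Solving: w = (342·14 − 9410) / (220 − 342) = -4622 / -122 ≈ 37.89.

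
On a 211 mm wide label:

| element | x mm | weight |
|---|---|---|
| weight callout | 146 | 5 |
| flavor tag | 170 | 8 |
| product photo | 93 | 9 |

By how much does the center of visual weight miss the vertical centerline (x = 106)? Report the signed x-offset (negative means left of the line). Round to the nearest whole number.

≈ 27 mm

Σw = 5 + 8 + 9 = 22.
Σw·x = 5·146 + 8·170 + 9·93 = 2927, so x̄ = 2927/22 ≈ 133.05.
Offset from x = 106: 133.05 − 106 ≈ 27.05.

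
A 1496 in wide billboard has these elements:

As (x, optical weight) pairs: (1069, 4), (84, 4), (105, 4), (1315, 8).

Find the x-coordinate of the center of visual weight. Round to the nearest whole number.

x ≈ 778

Σw = 4 + 4 + 4 + 8 = 20.
x: (4·1069 + 4·84 + 4·105 + 8·1315) / 20 = 15552 / 20 ≈ 777.60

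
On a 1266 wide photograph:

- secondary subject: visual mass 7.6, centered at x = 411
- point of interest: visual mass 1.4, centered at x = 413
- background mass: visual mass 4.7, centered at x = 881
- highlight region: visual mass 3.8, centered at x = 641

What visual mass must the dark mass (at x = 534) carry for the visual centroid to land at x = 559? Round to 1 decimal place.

w ≈ 19.8

Known weights sum to 7.6 + 1.4 + 4.7 + 3.8 = 17.5; their moment is 7.6·411 + 1.4·413 + 4.7·881 + 3.8·641 = 10278.3.
Set Σw·x/Σw = 559: (10278.3 + 534w) = 559·(17.5 + w).
Rearranging, w·(534 − 559) = 559·17.5 − 10278.3 = -495.8, so w ≈ -495.8/-25 = 19.83.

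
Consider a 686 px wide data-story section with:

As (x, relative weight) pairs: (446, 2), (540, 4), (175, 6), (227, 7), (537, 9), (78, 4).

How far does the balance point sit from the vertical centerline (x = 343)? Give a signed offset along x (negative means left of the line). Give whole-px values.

Weights sum to 2 + 4 + 6 + 7 + 9 + 4 = 32.
x-moment: 2·446 + 4·540 + 6·175 + 7·227 + 9·537 + 4·78 = 10836; centroid 10836/32 ≈ 338.62.
Difference: 338.62 − 343 ≈ -4.38.

≈ -4 px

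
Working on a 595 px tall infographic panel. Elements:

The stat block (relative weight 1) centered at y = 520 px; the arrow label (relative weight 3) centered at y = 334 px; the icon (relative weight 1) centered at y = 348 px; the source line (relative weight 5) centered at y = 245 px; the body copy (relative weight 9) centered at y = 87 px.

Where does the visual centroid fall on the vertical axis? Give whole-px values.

y ≈ 204

Total weight = 1 + 3 + 1 + 5 + 9 = 19.
y: (1·520 + 3·334 + 1·348 + 5·245 + 9·87) / 19 = 3878 / 19 ≈ 204.11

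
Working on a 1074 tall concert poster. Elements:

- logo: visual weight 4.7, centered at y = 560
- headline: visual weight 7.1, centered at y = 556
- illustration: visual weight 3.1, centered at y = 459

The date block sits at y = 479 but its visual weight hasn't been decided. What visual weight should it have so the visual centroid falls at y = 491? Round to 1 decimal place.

Existing Σw = 14.9 (4.7 + 7.1 + 3.1); existing moment 4.7·560 + 7.1·556 + 3.1·459 = 8002.5.
Balance at y = 491 requires (8002.5 + w·479) / (14.9 + w) = 491.
So w = (491·14.9 − 8002.5)/(479 − 491) = -686.6/-12 ≈ 57.22.

w ≈ 57.2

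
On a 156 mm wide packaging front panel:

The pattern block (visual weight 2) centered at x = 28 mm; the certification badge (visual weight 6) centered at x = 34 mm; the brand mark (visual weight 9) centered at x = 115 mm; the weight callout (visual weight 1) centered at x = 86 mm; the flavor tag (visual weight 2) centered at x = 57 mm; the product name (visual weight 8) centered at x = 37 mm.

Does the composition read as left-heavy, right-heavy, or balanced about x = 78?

Σw = 2 + 6 + 9 + 1 + 2 + 8 = 28.
x-moment: 2·28 + 6·34 + 9·115 + 1·86 + 2·57 + 8·37 = 1791; centroid 1791/28 ≈ 63.96.
Since 64.0 is left of 78, the composition reads left-heavy.

left-heavy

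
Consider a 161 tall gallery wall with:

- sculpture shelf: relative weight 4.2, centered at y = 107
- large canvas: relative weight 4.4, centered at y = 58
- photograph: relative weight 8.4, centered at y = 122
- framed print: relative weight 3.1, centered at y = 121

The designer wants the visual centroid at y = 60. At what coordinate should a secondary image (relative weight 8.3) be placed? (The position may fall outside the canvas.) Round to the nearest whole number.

New total weight: (4.2 + 4.4 + 8.4 + 3.1) + 8.3 = 28.4.
Along y: (2104.5 + 8.3·y) / 28.4 = 60 (existing moment 4.2·107 + 4.4·58 + 8.4·122 + 3.1·121 = 2104.5) ⇒ y = (1704.0 − 2104.5) / 8.3 ≈ -48.25.

y ≈ -48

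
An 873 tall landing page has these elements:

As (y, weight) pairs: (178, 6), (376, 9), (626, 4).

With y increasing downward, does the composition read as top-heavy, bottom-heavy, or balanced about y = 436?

top-heavy

Total weight = 6 + 9 + 4 = 19.
y-moment: 6·178 + 9·376 + 4·626 = 6956; centroid 6956/19 ≈ 366.11.
Since 366.1 is above (smaller y than) 436, the composition reads top-heavy.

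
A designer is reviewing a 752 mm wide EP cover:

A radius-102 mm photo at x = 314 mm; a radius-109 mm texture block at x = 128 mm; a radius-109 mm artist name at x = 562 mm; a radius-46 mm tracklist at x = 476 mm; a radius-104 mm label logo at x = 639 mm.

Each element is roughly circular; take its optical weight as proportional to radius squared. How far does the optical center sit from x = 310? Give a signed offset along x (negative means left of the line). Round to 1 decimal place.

r² weights: photo 102² = 10404, texture block 109² = 11881, artist name 109² = 11881, tracklist 46² = 2116, label logo 104² = 10816. Total = 47098.
x: (10404·314 + 11881·128 + 11881·562 + 2116·476 + 10816·639) / 47098 = 19383386 / 47098 ≈ 411.55
Offset from x = 310: 411.55 − 310 ≈ 101.55.

≈ 101.6 mm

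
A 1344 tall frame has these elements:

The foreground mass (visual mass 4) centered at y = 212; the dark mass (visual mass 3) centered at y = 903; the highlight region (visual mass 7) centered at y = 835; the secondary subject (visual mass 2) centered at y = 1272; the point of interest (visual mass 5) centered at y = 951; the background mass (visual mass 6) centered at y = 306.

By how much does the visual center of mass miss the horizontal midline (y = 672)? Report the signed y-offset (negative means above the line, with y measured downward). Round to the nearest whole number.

Total weight = 4 + 3 + 7 + 2 + 5 + 6 = 27.
y: moment 18537 / weight 27 ≈ 686.56
Against y = 672, that's 686.56 − 672 = 14.56.

≈ 15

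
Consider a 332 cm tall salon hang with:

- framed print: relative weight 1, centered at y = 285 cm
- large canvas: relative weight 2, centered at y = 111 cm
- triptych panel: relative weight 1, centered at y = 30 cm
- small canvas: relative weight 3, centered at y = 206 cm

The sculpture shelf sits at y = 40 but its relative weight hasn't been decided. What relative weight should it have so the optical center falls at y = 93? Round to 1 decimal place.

Fixed elements: Σw = 1 + 2 + 1 + 3 = 7, Σw·y = 1·285 + 2·111 + 1·30 + 3·206 = 1155.
Balance at y = 93 requires (1155 + w·40) / (7 + w) = 93.
Solving: w = (93·7 − 1155) / (40 − 93) = -504 / -53 ≈ 9.51.

w ≈ 9.5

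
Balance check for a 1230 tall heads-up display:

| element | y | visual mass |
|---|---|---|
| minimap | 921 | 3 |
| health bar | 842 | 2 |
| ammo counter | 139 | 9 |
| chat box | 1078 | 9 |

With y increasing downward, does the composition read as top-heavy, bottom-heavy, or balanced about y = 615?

bottom-heavy

Weights sum to 3 + 2 + 9 + 9 = 23.
y-moment: 3·921 + 2·842 + 9·139 + 9·1078 = 15400; centroid 15400/23 ≈ 669.57.
669.6 vs midline 615 → bottom-heavy.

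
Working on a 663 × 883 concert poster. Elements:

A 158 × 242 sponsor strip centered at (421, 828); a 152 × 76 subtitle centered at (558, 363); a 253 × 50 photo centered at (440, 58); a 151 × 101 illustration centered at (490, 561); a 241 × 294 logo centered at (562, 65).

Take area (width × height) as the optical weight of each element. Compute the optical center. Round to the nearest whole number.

(508, 335)

Taking area as weight: sponsor strip 158·242 = 38236, subtitle 152·76 = 11552, photo 253·50 = 12650, illustration 151·101 = 15251, logo 241·294 = 70854. Sum 148543.
x-moment: 38236·421 + 11552·558 + 12650·440 + 15251·490 + 70854·562 = 75402310; centroid 75402310/148543 ≈ 507.61.
y-moment: 38236·828 + 11552·363 + 12650·58 + 15251·561 + 70854·65 = 49747805; centroid 49747805/148543 ≈ 334.91.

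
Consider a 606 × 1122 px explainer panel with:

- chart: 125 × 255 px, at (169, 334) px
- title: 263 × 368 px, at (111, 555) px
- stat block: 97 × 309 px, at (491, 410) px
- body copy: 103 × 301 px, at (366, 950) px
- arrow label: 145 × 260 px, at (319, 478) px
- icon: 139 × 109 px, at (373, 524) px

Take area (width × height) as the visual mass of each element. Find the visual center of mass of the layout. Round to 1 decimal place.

Taking area as weight: chart 125·255 = 31875, title 263·368 = 96784, stat block 97·309 = 29973, body copy 103·301 = 31003, arrow label 145·260 = 37700, icon 139·109 = 15151. Sum 242486.
x-moment: 31875·169 + 96784·111 + 29973·491 + 31003·366 + 37700·319 + 15151·373 = 59871363; centroid 59871363/242486 ≈ 246.91.
y-moment: 31875·334 + 96784·555 + 29973·410 + 31003·950 + 37700·478 + 15151·524 = 132062874; centroid 132062874/242486 ≈ 544.62.

(246.9, 544.6)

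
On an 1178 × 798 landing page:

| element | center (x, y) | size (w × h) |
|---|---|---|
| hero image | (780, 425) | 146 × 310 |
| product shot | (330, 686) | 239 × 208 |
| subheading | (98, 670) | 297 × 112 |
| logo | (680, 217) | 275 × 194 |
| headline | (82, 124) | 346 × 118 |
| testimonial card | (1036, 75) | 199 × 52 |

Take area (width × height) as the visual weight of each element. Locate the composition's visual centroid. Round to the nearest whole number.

Areas → weights: hero image 146·310 = 45260, product shot 239·208 = 49712, subheading 297·112 = 33264, logo 275·194 = 53350, headline 346·118 = 40828, testimonial card 199·52 = 10348; Σw = 232762.
Σw·x = 105314056; x̄ = 105314056/232762 ≈ 452.45.
y: moment 93040534 / weight 232762 ≈ 399.72

(452, 400)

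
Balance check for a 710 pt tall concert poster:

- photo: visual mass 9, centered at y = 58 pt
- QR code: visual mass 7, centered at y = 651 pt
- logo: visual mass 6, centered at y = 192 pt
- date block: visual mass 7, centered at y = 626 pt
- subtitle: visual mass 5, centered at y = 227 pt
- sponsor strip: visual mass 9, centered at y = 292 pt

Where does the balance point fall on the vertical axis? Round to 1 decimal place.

Total weight = 9 + 7 + 6 + 7 + 5 + 9 = 43.
y: moment 14376 / weight 43 ≈ 334.33

y ≈ 334.3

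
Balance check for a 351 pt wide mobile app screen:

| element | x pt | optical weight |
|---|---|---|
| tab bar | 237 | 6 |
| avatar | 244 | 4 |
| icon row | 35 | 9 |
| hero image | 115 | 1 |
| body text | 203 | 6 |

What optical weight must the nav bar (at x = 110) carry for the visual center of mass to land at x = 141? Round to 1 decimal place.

Existing Σw = 26 (6 + 4 + 9 + 1 + 6); existing moment 6·237 + 4·244 + 9·35 + 1·115 + 6·203 = 4046.
Balance at x = 141 requires (4046 + w·110) / (26 + w) = 141.
Solving: w = (141·26 − 4046) / (110 − 141) = -380 / -31 ≈ 12.26.

w ≈ 12.3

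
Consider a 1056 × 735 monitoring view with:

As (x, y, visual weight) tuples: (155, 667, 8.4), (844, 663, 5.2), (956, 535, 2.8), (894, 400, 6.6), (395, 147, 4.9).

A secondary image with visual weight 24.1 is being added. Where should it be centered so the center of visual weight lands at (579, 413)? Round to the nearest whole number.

New total weight: (8.4 + 5.2 + 2.8 + 6.6 + 4.9) + 24.1 = 52.0.
x: target moment 52.0×579 = 30108.0; current 8.4·155 + 5.2·844 + 2.8·956 + 6.6·894 + 4.9·395 = 16203.5; the secondary image supplies 13904.5, so x = 13904.5/24.1 ≈ 576.95.
y: target moment 52.0×413 = 21476.0; current 8.4·667 + 5.2·663 + 2.8·535 + 6.6·400 + 4.9·147 = 13908.7; the secondary image supplies 7567.3, so y = 7567.3/24.1 ≈ 314.00.

(577, 314)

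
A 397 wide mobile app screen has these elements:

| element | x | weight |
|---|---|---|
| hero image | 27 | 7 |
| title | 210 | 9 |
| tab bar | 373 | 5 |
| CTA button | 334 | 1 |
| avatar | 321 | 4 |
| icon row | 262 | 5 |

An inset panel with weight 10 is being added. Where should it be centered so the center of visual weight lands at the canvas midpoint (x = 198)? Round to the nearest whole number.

New total weight: (7 + 9 + 5 + 1 + 4 + 5) + 10 = 41.
Along x: (6872 + 10·x) / 41 = 198 (existing moment 7·27 + 9·210 + 5·373 + 1·334 + 4·321 + 5·262 = 6872) ⇒ x = (8118 − 6872) / 10 ≈ 124.60.

x ≈ 125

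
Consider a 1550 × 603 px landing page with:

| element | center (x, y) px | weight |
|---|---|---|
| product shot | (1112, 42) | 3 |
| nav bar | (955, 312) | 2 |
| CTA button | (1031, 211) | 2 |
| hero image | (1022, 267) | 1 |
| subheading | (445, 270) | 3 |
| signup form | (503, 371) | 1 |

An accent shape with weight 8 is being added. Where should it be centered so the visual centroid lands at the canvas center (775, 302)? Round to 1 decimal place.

New total weight: (3 + 2 + 2 + 1 + 3 + 1) + 8 = 20.
x: need Σw·x = 20·775 = 15500. Existing = 3·1112 + 2·955 + 2·1031 + 1·1022 + 3·445 + 1·503 = 10168. Remainder 5332 / 8 ≈ 666.50.
y: need Σw·y = 20·302 = 6040. Existing = 3·42 + 2·312 + 2·211 + 1·267 + 3·270 + 1·371 = 2620. Remainder 3420 / 8 ≈ 427.50.

(666.5, 427.5)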